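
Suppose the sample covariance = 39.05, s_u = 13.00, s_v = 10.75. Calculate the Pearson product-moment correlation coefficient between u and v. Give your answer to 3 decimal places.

0.279

r = Cov(u,v) / (s_u · s_v) = 39.05 / (13.00 × 10.75)
  = 39.05 / 139.7500 ≈ 0.279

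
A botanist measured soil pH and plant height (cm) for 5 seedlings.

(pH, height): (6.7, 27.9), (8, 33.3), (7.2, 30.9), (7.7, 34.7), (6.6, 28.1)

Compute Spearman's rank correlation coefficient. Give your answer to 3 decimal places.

Rank pH: 2, 5, 3, 4, 1
Rank height: 1, 4, 3, 5, 2
d = rank(pH) − rank(height): 1, 1, 0, -1, -1; Σd² = 4
ρ = 1 − 6Σd² / [n(n²−1)] = 1 − 6×4 / (5×24) = 1 − 24/120 ≈ 0.800

0.800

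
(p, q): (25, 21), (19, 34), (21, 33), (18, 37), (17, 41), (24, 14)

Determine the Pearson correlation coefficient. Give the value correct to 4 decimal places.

-0.9321

n = 6, Σp = 124, Σq = 180, Σp² = 2616, Σq² = 5932, Σpq = 3563
nΣpq − ΣpΣq = 21378 − 22320 = -942
nΣp² − (Σp)² = 15696 − 15376 = 320; nΣq² − (Σq)² = 35592 − 32400 = 3192
r = -942 / √(320 × 3192) = -942 / 1010.6631 ≈ -0.9321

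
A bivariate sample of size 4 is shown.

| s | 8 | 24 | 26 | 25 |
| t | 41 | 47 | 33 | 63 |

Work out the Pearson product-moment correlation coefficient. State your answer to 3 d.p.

n = 4, Σs = 83, Σt = 184, Σs² = 1941, Σt² = 8948, Σst = 3889
nΣst − ΣsΣt = 15556 − 15272 = 284
nΣs² − (Σs)² = 7764 − 6889 = 875; nΣt² − (Σt)² = 35792 − 33856 = 1936
r = 284 / √(875 × 1936) = 284 / 1301.5376 ≈ 0.218

0.218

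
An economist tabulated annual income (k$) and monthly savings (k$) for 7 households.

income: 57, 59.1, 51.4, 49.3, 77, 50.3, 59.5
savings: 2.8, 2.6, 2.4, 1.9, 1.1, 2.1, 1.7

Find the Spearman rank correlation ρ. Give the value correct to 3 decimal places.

-0.321

Rank income: 4, 5, 3, 1, 7, 2, 6
Rank savings: 7, 6, 5, 3, 1, 4, 2
d = rank(income) − rank(savings): -3, -1, -2, -2, 6, -2, 4; Σd² = 74
ρ = 1 − 6Σd² / [n(n²−1)] = 1 − 6×74 / (7×48) = 1 − 444/336 ≈ -0.321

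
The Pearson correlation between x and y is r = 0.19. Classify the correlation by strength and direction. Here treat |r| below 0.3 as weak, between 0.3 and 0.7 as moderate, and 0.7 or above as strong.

r = 0.19 > 0 so the relationship is positive.
|r| = 0.19, which falls in the weak range.

weak positive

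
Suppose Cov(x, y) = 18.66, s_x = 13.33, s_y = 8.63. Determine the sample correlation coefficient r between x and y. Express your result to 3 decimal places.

0.162

r = Cov(x,y) / (s_x · s_y) = 18.66 / (13.33 × 8.63)
  = 18.66 / 115.0379 ≈ 0.162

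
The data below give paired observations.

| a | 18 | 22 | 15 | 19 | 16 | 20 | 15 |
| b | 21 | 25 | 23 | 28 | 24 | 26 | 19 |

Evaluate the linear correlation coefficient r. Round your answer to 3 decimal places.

n = 7, Σa = 125, Σb = 166, Σa² = 2275, Σb² = 3992, Σab = 2994
nΣab − ΣaΣb = 20958 − 20750 = 208
nΣa² − (Σa)² = 15925 − 15625 = 300; nΣb² − (Σb)² = 27944 − 27556 = 388
r = 208 / √(300 × 388) = 208 / 341.1744 ≈ 0.610

0.610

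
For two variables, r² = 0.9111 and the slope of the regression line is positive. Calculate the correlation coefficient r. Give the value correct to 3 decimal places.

|r| = √0.9111 = 0.955
The association is positive, so r = 0.955.

0.955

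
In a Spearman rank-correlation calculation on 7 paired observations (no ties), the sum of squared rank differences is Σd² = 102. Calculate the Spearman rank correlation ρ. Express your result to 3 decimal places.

-0.821

ρ = 1 − 6Σd² / [n(n²−1)] = 1 − 6×102 / (7×48)
  = 1 − 612/336 = 1 − 1.8214 ≈ -0.821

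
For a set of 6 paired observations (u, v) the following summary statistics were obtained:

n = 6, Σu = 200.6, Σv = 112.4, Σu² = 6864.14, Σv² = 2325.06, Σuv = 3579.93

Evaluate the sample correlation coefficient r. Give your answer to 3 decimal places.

r = (nΣuv − ΣuΣv) / √[(nΣu² − (Σu)²)(nΣv² − (Σv)²)]
Numerator: 6×3579.93 − 200.6×112.4 = -1067.86
Denominator: √[(41184.84 − 40240.36)(13950.36 − 12633.76)] = √[944.48 × 1316.6] = 1115.1244
r = -1067.86 / 1115.1244 ≈ -0.958

-0.958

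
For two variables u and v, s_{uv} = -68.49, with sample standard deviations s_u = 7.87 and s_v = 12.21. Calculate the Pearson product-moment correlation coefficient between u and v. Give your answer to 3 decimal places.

-0.713

r = Cov(u,v) / (s_u · s_v) = -68.49 / (7.87 × 12.21)
  = -68.49 / 96.0927 ≈ -0.713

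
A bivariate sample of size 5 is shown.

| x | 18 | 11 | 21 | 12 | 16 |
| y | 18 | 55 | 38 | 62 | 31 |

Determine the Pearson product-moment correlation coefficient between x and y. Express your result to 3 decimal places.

-0.725

n = 5, Σx = 78, Σy = 204, Σx² = 1286, Σy² = 9598, Σxy = 2967
nΣxy − ΣxΣy = 14835 − 15912 = -1077
nΣx² − (Σx)² = 6430 − 6084 = 346; nΣy² − (Σy)² = 47990 − 41616 = 6374
r = -1077 / √(346 × 6374) = -1077 / 1485.0603 ≈ -0.725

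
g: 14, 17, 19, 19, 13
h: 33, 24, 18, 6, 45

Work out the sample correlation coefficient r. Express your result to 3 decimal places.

-0.941

n = 5, Σg = 82, Σh = 126, Σg² = 1376, Σh² = 4050, Σgh = 1911
nΣgh − ΣgΣh = 9555 − 10332 = -777
nΣg² − (Σg)² = 6880 − 6724 = 156; nΣh² − (Σh)² = 20250 − 15876 = 4374
r = -777 / √(156 × 4374) = -777 / 826.0412 ≈ -0.941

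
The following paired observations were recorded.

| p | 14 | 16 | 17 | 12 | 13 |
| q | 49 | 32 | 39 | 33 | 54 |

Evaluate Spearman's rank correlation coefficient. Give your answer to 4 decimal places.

-0.2000

Rank p: 3, 4, 5, 1, 2
Rank q: 4, 1, 3, 2, 5
d = rank(p) − rank(q): -1, 3, 2, -1, -3; Σd² = 24
ρ = 1 − 6Σd² / [n(n²−1)] = 1 − 6×24 / (5×24) = 1 − 144/120 ≈ -0.2000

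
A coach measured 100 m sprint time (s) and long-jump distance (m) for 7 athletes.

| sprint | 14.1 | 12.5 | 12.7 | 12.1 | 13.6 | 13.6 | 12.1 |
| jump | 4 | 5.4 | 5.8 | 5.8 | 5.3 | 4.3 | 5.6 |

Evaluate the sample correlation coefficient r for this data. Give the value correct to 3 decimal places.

-0.852

n = 7, Σx = 90.7, Σy = 36.2, Σx² = 1179.09, Σy² = 190.38, Σxy = 466.06
nΣxy − ΣxΣy = 3262.42 − 3283.34 = -20.92
nΣx² − (Σx)² = 8253.63 − 8226.49 = 27.14; nΣy² − (Σy)² = 1332.66 − 1310.44 = 22.22
r = -20.92 / √(27.14 × 22.22) = -20.92 / 24.5571 ≈ -0.852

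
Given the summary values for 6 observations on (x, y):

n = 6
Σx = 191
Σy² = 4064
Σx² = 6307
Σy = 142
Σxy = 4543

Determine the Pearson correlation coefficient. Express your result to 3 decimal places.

0.057

r = (nΣxy − ΣxΣy) / √[(nΣx² − (Σx)²)(nΣy² − (Σy)²)]
Numerator: 6×4543 − 191×142 = 136
Denominator: √[(37842 − 36481)(24384 − 20164)] = √[1361 × 4220] = 2396.5433
r = 136 / 2396.5433 ≈ 0.057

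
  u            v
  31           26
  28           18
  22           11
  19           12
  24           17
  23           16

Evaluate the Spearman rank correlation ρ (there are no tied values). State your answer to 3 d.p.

Rank u: 6, 5, 2, 1, 4, 3
Rank v: 6, 5, 1, 2, 4, 3
d = rank(u) − rank(v): 0, 0, 1, -1, 0, 0; Σd² = 2
ρ = 1 − 6Σd² / [n(n²−1)] = 1 − 6×2 / (6×35) = 1 − 12/210 ≈ 0.943

0.943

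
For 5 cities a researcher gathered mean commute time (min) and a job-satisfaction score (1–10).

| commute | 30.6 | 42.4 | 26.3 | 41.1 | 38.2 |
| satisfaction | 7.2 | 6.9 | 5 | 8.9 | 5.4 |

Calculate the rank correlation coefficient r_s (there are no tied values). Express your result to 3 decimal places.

0.500

Rank commute: 2, 5, 1, 4, 3
Rank satisfaction: 4, 3, 1, 5, 2
d = rank(commute) − rank(satisfaction): -2, 2, 0, -1, 1; Σd² = 10
ρ = 1 − 6Σd² / [n(n²−1)] = 1 − 6×10 / (5×24) = 1 − 60/120 ≈ 0.500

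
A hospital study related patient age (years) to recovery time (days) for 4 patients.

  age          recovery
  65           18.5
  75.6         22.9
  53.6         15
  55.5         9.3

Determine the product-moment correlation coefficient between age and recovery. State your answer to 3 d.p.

0.876

n = 4, Σx = 249.7, Σy = 65.7, Σx² = 15893.57, Σy² = 1178.15, Σxy = 4253.89
nΣxy − ΣxΣy = 17015.56 − 16405.29 = 610.27
nΣx² − (Σx)² = 63574.28 − 62350.09 = 1224.19; nΣy² − (Σy)² = 4712.6 − 4316.49 = 396.11
r = 610.27 / √(1224.19 × 396.11) = 610.27 / 696.3576 ≈ 0.876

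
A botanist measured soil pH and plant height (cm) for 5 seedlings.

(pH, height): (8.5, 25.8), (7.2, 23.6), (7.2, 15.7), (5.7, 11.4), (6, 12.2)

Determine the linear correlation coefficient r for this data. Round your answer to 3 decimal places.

0.903

n = 5, Σx = 34.6, Σy = 88.7, Σx² = 244.42, Σy² = 1747.89, Σxy = 640.44
nΣxy − ΣxΣy = 3202.2 − 3069.02 = 133.18
nΣx² − (Σx)² = 1222.1 − 1197.16 = 24.94; nΣy² − (Σy)² = 8739.45 − 7867.69 = 871.76
r = 133.18 / √(24.94 × 871.76) = 133.18 / 147.4507 ≈ 0.903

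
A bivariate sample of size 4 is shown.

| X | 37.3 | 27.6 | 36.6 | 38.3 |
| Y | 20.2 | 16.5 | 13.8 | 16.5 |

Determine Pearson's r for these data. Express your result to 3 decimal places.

n = 4, ΣX = 139.8, ΣY = 67, ΣX² = 4959.5, ΣY² = 1142.98, ΣXY = 2345.89
nΣXY − ΣXΣY = 9383.56 − 9366.6 = 16.96
nΣX² − (ΣX)² = 19838 − 19544.04 = 293.96; nΣY² − (ΣY)² = 4571.92 − 4489 = 82.92
r = 16.96 / √(293.96 × 82.92) = 16.96 / 156.1255 ≈ 0.109

0.109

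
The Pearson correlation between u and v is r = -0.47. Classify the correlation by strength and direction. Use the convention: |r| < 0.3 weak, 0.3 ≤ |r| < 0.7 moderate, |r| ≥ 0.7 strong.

r = -0.47 < 0 so the relationship is negative.
|r| = 0.47, which falls in the moderate range.

moderate negative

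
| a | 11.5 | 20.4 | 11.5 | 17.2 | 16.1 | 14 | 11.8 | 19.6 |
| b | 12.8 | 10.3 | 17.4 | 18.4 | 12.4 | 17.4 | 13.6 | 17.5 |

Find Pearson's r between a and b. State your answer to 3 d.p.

n = 8, Σa = 122.1, Σb = 119.8, Σa² = 1955.11, Σb² = 1858.98, Σab = 1820.62
nΣab − ΣaΣb = 14564.96 − 14627.58 = -62.62
nΣa² − (Σa)² = 15640.88 − 14908.41 = 732.47; nΣb² − (Σb)² = 14871.84 − 14352.04 = 519.8
r = -62.62 / √(732.47 × 519.8) = -62.62 / 617.0396 ≈ -0.101

-0.101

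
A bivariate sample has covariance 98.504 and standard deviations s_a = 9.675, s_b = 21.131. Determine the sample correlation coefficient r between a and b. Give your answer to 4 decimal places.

r = Cov(a,b) / (s_a · s_b) = 98.504 / (9.675 × 21.131)
  = 98.504 / 204.4424 ≈ 0.4818

0.4818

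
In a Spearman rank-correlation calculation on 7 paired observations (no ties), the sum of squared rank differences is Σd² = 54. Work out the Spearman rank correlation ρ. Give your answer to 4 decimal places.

0.0357

ρ = 1 − 6Σd² / [n(n²−1)] = 1 − 6×54 / (7×48)
  = 1 − 324/336 = 1 − 0.96429 ≈ 0.0357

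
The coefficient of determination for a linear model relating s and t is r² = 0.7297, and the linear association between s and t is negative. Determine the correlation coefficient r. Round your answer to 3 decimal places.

-0.854

|r| = √0.7297 = 0.854
The association is negative, so r = −0.854.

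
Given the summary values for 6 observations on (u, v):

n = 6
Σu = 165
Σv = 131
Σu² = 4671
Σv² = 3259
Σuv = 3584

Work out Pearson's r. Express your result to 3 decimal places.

-0.080

r = (nΣuv − ΣuΣv) / √[(nΣu² − (Σu)²)(nΣv² − (Σv)²)]
Numerator: 6×3584 − 165×131 = -111
Denominator: √[(28026 − 27225)(19554 − 17161)] = √[801 × 2393] = 1384.4829
r = -111 / 1384.4829 ≈ -0.080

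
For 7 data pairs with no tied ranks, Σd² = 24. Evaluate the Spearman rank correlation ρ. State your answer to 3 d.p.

ρ = 1 − 6Σd² / [n(n²−1)] = 1 − 6×24 / (7×48)
  = 1 − 144/336 = 1 − 0.4286 ≈ 0.571

0.571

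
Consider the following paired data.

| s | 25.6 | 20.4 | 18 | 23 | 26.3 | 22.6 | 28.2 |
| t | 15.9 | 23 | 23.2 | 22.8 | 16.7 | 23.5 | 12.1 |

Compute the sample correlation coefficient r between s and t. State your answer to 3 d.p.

-0.881

n = 7, Σs = 164.1, Σt = 137.2, Σs² = 3922.21, Σt² = 2817.44, Σst = 3129.77
nΣst − ΣsΣt = 21908.39 − 22514.52 = -606.13
nΣs² − (Σs)² = 27455.47 − 26928.81 = 526.66; nΣt² − (Σt)² = 19722.08 − 18823.84 = 898.24
r = -606.13 / √(526.66 × 898.24) = -606.13 / 687.7987 ≈ -0.881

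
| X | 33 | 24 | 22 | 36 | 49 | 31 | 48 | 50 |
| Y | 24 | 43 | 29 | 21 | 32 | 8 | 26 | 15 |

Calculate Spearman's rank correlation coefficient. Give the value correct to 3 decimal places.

-0.262

Rank X: 4, 2, 1, 5, 7, 3, 6, 8
Rank Y: 4, 8, 6, 3, 7, 1, 5, 2
d = rank(X) − rank(Y): 0, -6, -5, 2, 0, 2, 1, 6; Σd² = 106
ρ = 1 − 6Σd² / [n(n²−1)] = 1 − 6×106 / (8×63) = 1 − 636/504 ≈ -0.262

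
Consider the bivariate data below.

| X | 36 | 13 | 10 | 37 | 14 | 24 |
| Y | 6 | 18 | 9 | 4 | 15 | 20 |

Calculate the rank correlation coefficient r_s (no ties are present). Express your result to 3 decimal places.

-0.486

Rank X: 5, 2, 1, 6, 3, 4
Rank Y: 2, 5, 3, 1, 4, 6
d = rank(X) − rank(Y): 3, -3, -2, 5, -1, -2; Σd² = 52
ρ = 1 − 6Σd² / [n(n²−1)] = 1 − 6×52 / (6×35) = 1 − 312/210 ≈ -0.486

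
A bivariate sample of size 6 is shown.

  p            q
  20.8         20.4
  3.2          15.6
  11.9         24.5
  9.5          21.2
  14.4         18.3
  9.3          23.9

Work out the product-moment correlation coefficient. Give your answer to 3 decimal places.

n = 6, Σp = 69.1, Σq = 123.9, Σp² = 968.59, Σq² = 2615.31, Σpq = 1452.98
nΣpq − ΣpΣq = 8717.88 − 8561.49 = 156.39
nΣp² − (Σp)² = 5811.54 − 4774.81 = 1036.73; nΣq² − (Σq)² = 15691.86 − 15351.21 = 340.65
r = 156.39 / √(1036.73 × 340.65) = 156.39 / 594.2744 ≈ 0.263

0.263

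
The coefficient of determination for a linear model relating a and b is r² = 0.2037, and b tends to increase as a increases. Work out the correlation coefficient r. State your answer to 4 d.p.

0.4513

|r| = √0.2037 = 0.4513
The association is positive, so r = 0.4513.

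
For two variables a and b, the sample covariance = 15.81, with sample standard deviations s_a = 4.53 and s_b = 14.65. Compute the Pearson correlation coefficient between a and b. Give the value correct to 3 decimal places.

r = Cov(a,b) / (s_a · s_b) = 15.81 / (4.53 × 14.65)
  = 15.81 / 66.3645 ≈ 0.238

0.238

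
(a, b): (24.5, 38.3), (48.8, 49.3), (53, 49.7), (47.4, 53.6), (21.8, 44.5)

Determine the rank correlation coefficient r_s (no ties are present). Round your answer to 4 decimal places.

0.6000

Rank a: 2, 4, 5, 3, 1
Rank b: 1, 3, 4, 5, 2
d = rank(a) − rank(b): 1, 1, 1, -2, -1; Σd² = 8
ρ = 1 − 6Σd² / [n(n²−1)] = 1 − 6×8 / (5×24) = 1 − 48/120 ≈ 0.6000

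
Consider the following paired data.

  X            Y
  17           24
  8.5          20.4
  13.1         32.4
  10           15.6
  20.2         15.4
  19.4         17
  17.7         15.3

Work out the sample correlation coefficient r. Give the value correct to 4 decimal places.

n = 7, ΣX = 105.9, ΣY = 140.1, ΣX² = 1730.55, ΣY² = 3045.53, ΣXY = 2073.53
nΣXY − ΣXΣY = 14514.71 − 14836.59 = -321.88
nΣX² − (ΣX)² = 12113.85 − 11214.81 = 899.04; nΣY² − (ΣY)² = 21318.71 − 19628.01 = 1690.7
r = -321.88 / √(899.04 × 1690.7) = -321.88 / 1232.8856 ≈ -0.2611

-0.2611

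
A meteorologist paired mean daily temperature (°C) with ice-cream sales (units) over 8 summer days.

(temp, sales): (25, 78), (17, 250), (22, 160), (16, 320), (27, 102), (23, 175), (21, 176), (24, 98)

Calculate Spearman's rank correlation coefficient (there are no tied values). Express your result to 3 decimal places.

-0.905

Rank temp: 7, 2, 4, 1, 8, 5, 3, 6
Rank sales: 1, 7, 4, 8, 3, 5, 6, 2
d = rank(temp) − rank(sales): 6, -5, 0, -7, 5, 0, -3, 4; Σd² = 160
ρ = 1 − 6Σd² / [n(n²−1)] = 1 − 6×160 / (8×63) = 1 − 960/504 ≈ -0.905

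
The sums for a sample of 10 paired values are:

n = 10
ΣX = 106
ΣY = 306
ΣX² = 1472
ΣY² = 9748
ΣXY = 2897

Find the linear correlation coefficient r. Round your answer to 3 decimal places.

r = (nΣXY − ΣXΣY) / √[(nΣX² − (ΣX)²)(nΣY² − (ΣY)²)]
Numerator: 10×2897 − 106×306 = -3466
Denominator: √[(14720 − 11236)(97480 − 93636)] = √[3484 × 3844] = 3659.5759
r = -3466 / 3659.5759 ≈ -0.947

-0.947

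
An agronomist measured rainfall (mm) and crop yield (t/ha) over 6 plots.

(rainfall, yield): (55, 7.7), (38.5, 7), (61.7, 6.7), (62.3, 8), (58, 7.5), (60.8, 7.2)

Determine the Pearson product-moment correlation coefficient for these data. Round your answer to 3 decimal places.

0.267

n = 6, Σx = 336.3, Σy = 44.1, Σx² = 19256.07, Σy² = 325.27, Σxy = 2477.55
nΣxy − ΣxΣy = 14865.3 − 14830.83 = 34.47
nΣx² − (Σx)² = 115536.42 − 113097.69 = 2438.73; nΣy² − (Σy)² = 1951.62 − 1944.81 = 6.81
r = 34.47 / √(2438.73 × 6.81) = 34.47 / 128.8711 ≈ 0.267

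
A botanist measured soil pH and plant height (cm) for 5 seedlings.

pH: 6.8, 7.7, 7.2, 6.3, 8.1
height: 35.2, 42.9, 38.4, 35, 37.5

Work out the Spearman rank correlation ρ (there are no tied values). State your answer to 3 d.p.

0.700

Rank pH: 2, 4, 3, 1, 5
Rank height: 2, 5, 4, 1, 3
d = rank(pH) − rank(height): 0, -1, -1, 0, 2; Σd² = 6
ρ = 1 − 6Σd² / [n(n²−1)] = 1 − 6×6 / (5×24) = 1 − 36/120 ≈ 0.700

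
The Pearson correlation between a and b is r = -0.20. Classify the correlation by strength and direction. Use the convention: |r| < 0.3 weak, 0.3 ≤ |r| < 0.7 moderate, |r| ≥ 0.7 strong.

r = -0.20 < 0 so the relationship is negative.
|r| = 0.20, which falls in the weak range.

weak negative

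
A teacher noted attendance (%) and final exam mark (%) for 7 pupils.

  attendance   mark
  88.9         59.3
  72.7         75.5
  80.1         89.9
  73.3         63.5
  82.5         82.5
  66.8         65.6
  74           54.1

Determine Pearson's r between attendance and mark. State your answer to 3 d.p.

0.167

n = 7, Σx = 538.3, Σy = 490.4, Σx² = 41721.89, Σy² = 35367.42, Σxy = 37807.89
nΣxy − ΣxΣy = 264655.23 − 263982.32 = 672.91
nΣx² − (Σx)² = 292053.23 − 289766.89 = 2286.34; nΣy² − (Σy)² = 247571.94 − 240492.16 = 7079.78
r = 672.91 / √(2286.34 × 7079.78) = 672.91 / 4023.2803 ≈ 0.167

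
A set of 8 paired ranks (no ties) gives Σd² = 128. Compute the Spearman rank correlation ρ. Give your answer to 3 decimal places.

-0.524

ρ = 1 − 6Σd² / [n(n²−1)] = 1 − 6×128 / (8×63)
  = 1 − 768/504 = 1 − 1.5238 ≈ -0.524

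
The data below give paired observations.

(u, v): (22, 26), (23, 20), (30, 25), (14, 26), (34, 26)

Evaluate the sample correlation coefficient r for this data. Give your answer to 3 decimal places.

0.052

n = 5, Σu = 123, Σv = 123, Σu² = 3265, Σv² = 3053, Σuv = 3030
nΣuv − ΣuΣv = 15150 − 15129 = 21
nΣu² − (Σu)² = 16325 − 15129 = 1196; nΣv² − (Σv)² = 15265 − 15129 = 136
r = 21 / √(1196 × 136) = 21 / 403.3063 ≈ 0.052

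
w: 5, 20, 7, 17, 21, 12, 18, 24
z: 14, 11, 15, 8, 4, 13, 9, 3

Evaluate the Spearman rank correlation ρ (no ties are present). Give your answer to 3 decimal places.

Rank w: 1, 6, 2, 4, 7, 3, 5, 8
Rank z: 7, 5, 8, 3, 2, 6, 4, 1
d = rank(w) − rank(z): -6, 1, -6, 1, 5, -3, 1, 7; Σd² = 158
ρ = 1 − 6Σd² / [n(n²−1)] = 1 − 6×158 / (8×63) = 1 − 948/504 ≈ -0.881

-0.881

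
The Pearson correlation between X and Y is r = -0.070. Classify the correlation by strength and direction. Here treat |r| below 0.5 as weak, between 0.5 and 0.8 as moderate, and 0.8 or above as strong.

r = -0.070 < 0 so the relationship is negative.
|r| = 0.070, which falls in the weak range.

weak negative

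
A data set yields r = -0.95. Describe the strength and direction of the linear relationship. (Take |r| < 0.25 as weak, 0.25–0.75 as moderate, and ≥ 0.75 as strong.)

r = -0.95 < 0 so the relationship is negative.
|r| = 0.95, which falls in the strong range.

strong negative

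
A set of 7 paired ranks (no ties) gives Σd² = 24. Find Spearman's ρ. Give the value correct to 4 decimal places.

ρ = 1 − 6Σd² / [n(n²−1)] = 1 − 6×24 / (7×48)
  = 1 − 144/336 = 1 − 0.42857 ≈ 0.5714

0.5714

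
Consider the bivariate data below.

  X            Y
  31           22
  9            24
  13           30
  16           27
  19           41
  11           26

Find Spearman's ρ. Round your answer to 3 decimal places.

Rank X: 6, 1, 3, 4, 5, 2
Rank Y: 1, 2, 5, 4, 6, 3
d = rank(X) − rank(Y): 5, -1, -2, 0, -1, -1; Σd² = 32
ρ = 1 − 6Σd² / [n(n²−1)] = 1 − 6×32 / (6×35) = 1 − 192/210 ≈ 0.086

0.086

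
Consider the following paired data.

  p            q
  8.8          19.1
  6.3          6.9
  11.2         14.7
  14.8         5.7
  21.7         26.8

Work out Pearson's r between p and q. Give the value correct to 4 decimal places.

0.5836

n = 5, Σp = 62.8, Σq = 73.2, Σp² = 932.5, Σq² = 1379.24, Σpq = 1042.11
nΣpq − ΣpΣq = 5210.55 − 4596.96 = 613.59
nΣp² − (Σp)² = 4662.5 − 3943.84 = 718.66; nΣq² − (Σq)² = 6896.2 − 5358.24 = 1537.96
r = 613.59 / √(718.66 × 1537.96) = 613.59 / 1051.3184 ≈ 0.5836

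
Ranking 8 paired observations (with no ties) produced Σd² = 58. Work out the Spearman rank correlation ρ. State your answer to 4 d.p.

ρ = 1 − 6Σd² / [n(n²−1)] = 1 − 6×58 / (8×63)
  = 1 − 348/504 = 1 − 0.69048 ≈ 0.3095

0.3095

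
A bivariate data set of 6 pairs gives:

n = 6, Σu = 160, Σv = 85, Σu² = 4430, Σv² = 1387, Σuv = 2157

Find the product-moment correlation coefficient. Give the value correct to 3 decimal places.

r = (nΣuv − ΣuΣv) / √[(nΣu² − (Σu)²)(nΣv² − (Σv)²)]
Numerator: 6×2157 − 160×85 = -658
Denominator: √[(26580 − 25600)(8322 − 7225)] = √[980 × 1097] = 1036.8510
r = -658 / 1036.8510 ≈ -0.635

-0.635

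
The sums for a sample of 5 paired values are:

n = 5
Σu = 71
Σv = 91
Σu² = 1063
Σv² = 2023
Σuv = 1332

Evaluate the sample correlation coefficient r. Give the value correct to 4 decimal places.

r = (nΣuv − ΣuΣv) / √[(nΣu² − (Σu)²)(nΣv² − (Σv)²)]
Numerator: 5×1332 − 71×91 = 199
Denominator: √[(5315 − 5041)(10115 − 8281)] = √[274 × 1834] = 708.8836
r = 199 / 708.8836 ≈ 0.2807

0.2807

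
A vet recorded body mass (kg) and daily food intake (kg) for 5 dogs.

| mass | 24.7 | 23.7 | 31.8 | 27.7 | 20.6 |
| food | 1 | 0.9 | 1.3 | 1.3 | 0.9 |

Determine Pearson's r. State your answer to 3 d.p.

n = 5, Σx = 128.5, Σy = 5.4, Σx² = 3374.67, Σy² = 6, Σxy = 141.92
nΣxy − ΣxΣy = 709.6 − 693.9 = 15.7
nΣx² − (Σx)² = 16873.35 − 16512.25 = 361.1; nΣy² − (Σy)² = 30 − 29.16 = 0.84
r = 15.7 / √(361.1 × 0.84) = 15.7 / 17.4162 ≈ 0.901

0.901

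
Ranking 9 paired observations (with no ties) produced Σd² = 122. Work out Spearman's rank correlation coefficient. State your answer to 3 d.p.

-0.017

ρ = 1 − 6Σd² / [n(n²−1)] = 1 − 6×122 / (9×80)
  = 1 − 732/720 = 1 − 1.0167 ≈ -0.017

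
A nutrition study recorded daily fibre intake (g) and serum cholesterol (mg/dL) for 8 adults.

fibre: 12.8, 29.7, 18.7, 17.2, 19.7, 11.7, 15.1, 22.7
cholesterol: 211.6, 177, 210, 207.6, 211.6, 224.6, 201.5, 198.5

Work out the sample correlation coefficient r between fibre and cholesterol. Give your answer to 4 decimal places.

-0.8776

n = 8, Σx = 147.6, Σy = 1642.4, Σx² = 2959.74, Σy² = 338525.54, Σxy = 29808.04
nΣxy − ΣxΣy = 238464.32 − 242418.24 = -3953.92
nΣx² − (Σx)² = 23677.92 − 21785.76 = 1892.16; nΣy² − (Σy)² = 2708204.32 − 2697477.76 = 10726.56
r = -3953.92 / √(1892.16 × 10726.56) = -3953.92 / 4505.1490 ≈ -0.8776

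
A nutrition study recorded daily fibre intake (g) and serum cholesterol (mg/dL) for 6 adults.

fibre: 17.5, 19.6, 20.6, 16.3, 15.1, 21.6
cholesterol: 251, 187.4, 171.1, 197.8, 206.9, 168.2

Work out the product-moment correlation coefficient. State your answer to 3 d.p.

-0.629

n = 6, Σx = 110.7, Σy = 1182.4, Σx² = 2075.03, Σy² = 237618.66, Σxy = 21571.65
nΣxy − ΣxΣy = 129429.9 − 130891.68 = -1461.78
nΣx² − (Σx)² = 12450.18 − 12254.49 = 195.69; nΣy² − (Σy)² = 1425711.96 − 1398069.76 = 27642.2
r = -1461.78 / √(195.69 × 27642.2) = -1461.78 / 2325.7906 ≈ -0.629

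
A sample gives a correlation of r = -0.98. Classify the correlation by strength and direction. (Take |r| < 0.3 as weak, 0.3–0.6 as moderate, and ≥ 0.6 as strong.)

r = -0.98 < 0 so the relationship is negative.
|r| = 0.98, which falls in the strong range.

strong negative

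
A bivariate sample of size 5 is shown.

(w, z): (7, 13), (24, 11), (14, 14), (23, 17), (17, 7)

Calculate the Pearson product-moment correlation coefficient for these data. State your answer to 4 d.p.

0.0676

n = 5, Σw = 85, Σz = 62, Σw² = 1639, Σz² = 824, Σwz = 1061
nΣwz − ΣwΣz = 5305 − 5270 = 35
nΣw² − (Σw)² = 8195 − 7225 = 970; nΣz² − (Σz)² = 4120 − 3844 = 276
r = 35 / √(970 × 276) = 35 / 517.4167 ≈ 0.0676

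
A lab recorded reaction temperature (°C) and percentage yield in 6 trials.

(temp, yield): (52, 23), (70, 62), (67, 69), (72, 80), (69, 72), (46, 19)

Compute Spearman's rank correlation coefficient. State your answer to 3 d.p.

Rank temp: 2, 5, 3, 6, 4, 1
Rank yield: 2, 3, 4, 6, 5, 1
d = rank(temp) − rank(yield): 0, 2, -1, 0, -1, 0; Σd² = 6
ρ = 1 − 6Σd² / [n(n²−1)] = 1 − 6×6 / (6×35) = 1 − 36/210 ≈ 0.829

0.829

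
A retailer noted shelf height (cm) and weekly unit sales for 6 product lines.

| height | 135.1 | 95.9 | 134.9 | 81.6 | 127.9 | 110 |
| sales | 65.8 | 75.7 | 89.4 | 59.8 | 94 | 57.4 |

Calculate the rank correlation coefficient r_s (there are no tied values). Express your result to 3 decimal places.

0.371

Rank height: 6, 2, 5, 1, 4, 3
Rank sales: 3, 4, 5, 2, 6, 1
d = rank(height) − rank(sales): 3, -2, 0, -1, -2, 2; Σd² = 22
ρ = 1 − 6Σd² / [n(n²−1)] = 1 − 6×22 / (6×35) = 1 − 132/210 ≈ 0.371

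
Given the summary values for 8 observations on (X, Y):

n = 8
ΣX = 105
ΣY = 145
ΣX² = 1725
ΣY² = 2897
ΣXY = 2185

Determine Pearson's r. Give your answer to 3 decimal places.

r = (nΣXY − ΣXΣY) / √[(nΣX² − (ΣX)²)(nΣY² − (ΣY)²)]
Numerator: 8×2185 − 105×145 = 2255
Denominator: √[(13800 − 11025)(23176 − 21025)] = √[2775 × 2151] = 2443.1588
r = 2255 / 2443.1588 ≈ 0.923

0.923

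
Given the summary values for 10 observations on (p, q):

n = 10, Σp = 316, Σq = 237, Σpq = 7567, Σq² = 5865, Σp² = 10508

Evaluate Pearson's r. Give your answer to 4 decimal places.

r = (nΣpq − ΣpΣq) / √[(nΣp² − (Σp)²)(nΣq² − (Σq)²)]
Numerator: 10×7567 − 316×237 = 778
Denominator: √[(105080 − 99856)(58650 − 56169)] = √[5224 × 2481] = 3600.1033
r = 778 / 3600.1033 ≈ 0.2161

0.2161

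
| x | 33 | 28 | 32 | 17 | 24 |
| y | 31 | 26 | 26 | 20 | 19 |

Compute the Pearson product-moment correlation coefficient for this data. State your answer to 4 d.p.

0.8491

n = 5, Σx = 134, Σy = 122, Σx² = 3762, Σy² = 3074, Σxy = 3379
nΣxy − ΣxΣy = 16895 − 16348 = 547
nΣx² − (Σx)² = 18810 − 17956 = 854; nΣy² − (Σy)² = 15370 − 14884 = 486
r = 547 / √(854 × 486) = 547 / 644.2391 ≈ 0.8491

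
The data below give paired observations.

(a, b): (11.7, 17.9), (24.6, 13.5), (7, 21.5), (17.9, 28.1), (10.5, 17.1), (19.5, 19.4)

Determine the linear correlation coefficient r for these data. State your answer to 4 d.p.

n = 6, Σa = 91.2, Σb = 117.5, Σa² = 1601.96, Σb² = 2423.29, Σab = 1752.87
nΣab − ΣaΣb = 10517.22 − 10716 = -198.78
nΣa² − (Σa)² = 9611.76 − 8317.44 = 1294.32; nΣb² − (Σb)² = 14539.74 − 13806.25 = 733.49
r = -198.78 / √(1294.32 × 733.49) = -198.78 / 974.3566 ≈ -0.2040

-0.2040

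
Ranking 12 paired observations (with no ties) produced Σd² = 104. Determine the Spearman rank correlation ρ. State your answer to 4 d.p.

ρ = 1 − 6Σd² / [n(n²−1)] = 1 − 6×104 / (12×143)
  = 1 − 624/1716 = 1 − 0.36364 ≈ 0.6364

0.6364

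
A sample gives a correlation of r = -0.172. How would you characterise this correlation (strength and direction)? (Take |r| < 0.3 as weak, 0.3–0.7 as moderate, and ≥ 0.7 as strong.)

r = -0.172 < 0 so the relationship is negative.
|r| = 0.172, which falls in the weak range.

weak negative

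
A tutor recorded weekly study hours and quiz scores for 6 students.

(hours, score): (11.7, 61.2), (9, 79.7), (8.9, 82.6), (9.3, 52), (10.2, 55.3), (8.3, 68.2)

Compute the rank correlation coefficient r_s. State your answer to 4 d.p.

-0.6000

Rank hours: 6, 3, 2, 4, 5, 1
Rank score: 3, 5, 6, 1, 2, 4
d = rank(hours) − rank(score): 3, -2, -4, 3, 3, -3; Σd² = 56
ρ = 1 − 6Σd² / [n(n²−1)] = 1 − 6×56 / (6×35) = 1 − 336/210 ≈ -0.6000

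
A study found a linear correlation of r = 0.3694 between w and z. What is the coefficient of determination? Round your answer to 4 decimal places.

0.1365

r² = (0.3694)² = 0.1365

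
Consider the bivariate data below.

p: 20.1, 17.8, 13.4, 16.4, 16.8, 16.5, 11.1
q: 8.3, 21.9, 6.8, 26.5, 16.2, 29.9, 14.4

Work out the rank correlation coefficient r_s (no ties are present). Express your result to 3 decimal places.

0.107

Rank p: 7, 6, 2, 3, 5, 4, 1
Rank q: 2, 5, 1, 6, 4, 7, 3
d = rank(p) − rank(q): 5, 1, 1, -3, 1, -3, -2; Σd² = 50
ρ = 1 − 6Σd² / [n(n²−1)] = 1 − 6×50 / (7×48) = 1 − 300/336 ≈ 0.107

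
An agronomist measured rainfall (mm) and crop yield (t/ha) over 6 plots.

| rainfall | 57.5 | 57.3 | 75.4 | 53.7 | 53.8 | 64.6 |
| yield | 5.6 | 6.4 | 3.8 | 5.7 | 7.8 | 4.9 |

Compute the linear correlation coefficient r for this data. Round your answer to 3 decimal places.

-0.842

n = 6, Σx = 362.3, Σy = 34.2, Σx² = 22225.99, Σy² = 204.1, Σxy = 2017.51
nΣxy − ΣxΣy = 12105.06 − 12390.66 = -285.6
nΣx² − (Σx)² = 133355.94 − 131261.29 = 2094.65; nΣy² − (Σy)² = 1224.6 − 1169.64 = 54.96
r = -285.6 / √(2094.65 × 54.96) = -285.6 / 339.2963 ≈ -0.842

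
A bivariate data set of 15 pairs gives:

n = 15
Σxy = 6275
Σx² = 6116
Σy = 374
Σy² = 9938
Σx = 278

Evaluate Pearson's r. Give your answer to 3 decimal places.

r = (nΣxy − ΣxΣy) / √[(nΣx² − (Σx)²)(nΣy² − (Σy)²)]
Numerator: 15×6275 − 278×374 = -9847
Denominator: √[(91740 − 77284)(149070 − 139876)] = √[14456 × 9194] = 11528.5933
r = -9847 / 11528.5933 ≈ -0.854

-0.854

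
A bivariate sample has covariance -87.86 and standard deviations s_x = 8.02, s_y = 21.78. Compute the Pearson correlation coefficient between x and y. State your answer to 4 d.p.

r = Cov(x,y) / (s_x · s_y) = -87.86 / (8.02 × 21.78)
  = -87.86 / 174.6756 ≈ -0.5030

-0.5030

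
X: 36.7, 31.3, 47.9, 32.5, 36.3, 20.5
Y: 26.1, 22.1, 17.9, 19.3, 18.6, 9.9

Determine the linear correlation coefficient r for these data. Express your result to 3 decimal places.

n = 6, ΣX = 205.2, ΣY = 113.9, ΣX² = 7415.18, ΣY² = 2306.49, ΣXY = 4012.39
nΣXY − ΣXΣY = 24074.34 − 23372.28 = 702.06
nΣX² − (ΣX)² = 44491.08 − 42107.04 = 2384.04; nΣY² − (ΣY)² = 13838.94 − 12973.21 = 865.73
r = 702.06 / √(2384.04 × 865.73) = 702.06 / 1436.6402 ≈ 0.489

0.489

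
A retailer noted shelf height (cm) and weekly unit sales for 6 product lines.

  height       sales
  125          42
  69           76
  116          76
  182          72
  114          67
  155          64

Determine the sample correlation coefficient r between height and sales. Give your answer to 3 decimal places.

n = 6, Σx = 761, Σy = 397, Σx² = 103987, Σy² = 27085, Σxy = 49972
nΣxy − ΣxΣy = 299832 − 302117 = -2285
nΣx² − (Σx)² = 623922 − 579121 = 44801; nΣy² − (Σy)² = 162510 − 157609 = 4901
r = -2285 / √(44801 × 4901) = -2285 / 14817.8845 ≈ -0.154

-0.154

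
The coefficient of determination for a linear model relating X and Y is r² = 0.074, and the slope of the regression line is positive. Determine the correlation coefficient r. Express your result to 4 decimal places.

0.2720

|r| = √0.074 = 0.2720
The association is positive, so r = 0.2720.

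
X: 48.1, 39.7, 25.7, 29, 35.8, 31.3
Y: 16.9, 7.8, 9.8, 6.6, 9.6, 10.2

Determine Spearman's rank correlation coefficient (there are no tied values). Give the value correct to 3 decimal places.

Rank X: 6, 5, 1, 2, 4, 3
Rank Y: 6, 2, 4, 1, 3, 5
d = rank(X) − rank(Y): 0, 3, -3, 1, 1, -2; Σd² = 24
ρ = 1 − 6Σd² / [n(n²−1)] = 1 − 6×24 / (6×35) = 1 − 144/210 ≈ 0.314

0.314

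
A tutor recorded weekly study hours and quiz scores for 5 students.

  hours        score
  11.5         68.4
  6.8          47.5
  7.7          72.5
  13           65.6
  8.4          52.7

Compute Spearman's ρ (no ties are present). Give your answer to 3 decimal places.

Rank hours: 4, 1, 2, 5, 3
Rank score: 4, 1, 5, 3, 2
d = rank(hours) − rank(score): 0, 0, -3, 2, 1; Σd² = 14
ρ = 1 − 6Σd² / [n(n²−1)] = 1 − 6×14 / (5×24) = 1 − 84/120 ≈ 0.300

0.300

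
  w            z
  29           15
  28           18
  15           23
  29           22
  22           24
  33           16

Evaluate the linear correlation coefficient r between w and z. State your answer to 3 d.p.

-0.729

n = 6, Σw = 156, Σz = 118, Σw² = 4264, Σz² = 2394, Σwz = 2978
nΣwz − ΣwΣz = 17868 − 18408 = -540
nΣw² − (Σw)² = 25584 − 24336 = 1248; nΣz² − (Σz)² = 14364 − 13924 = 440
r = -540 / √(1248 × 440) = -540 / 741.0263 ≈ -0.729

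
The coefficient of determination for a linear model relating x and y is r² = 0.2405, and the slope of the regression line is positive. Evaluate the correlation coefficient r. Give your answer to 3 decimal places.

0.490

|r| = √0.2405 = 0.490
The association is positive, so r = 0.490.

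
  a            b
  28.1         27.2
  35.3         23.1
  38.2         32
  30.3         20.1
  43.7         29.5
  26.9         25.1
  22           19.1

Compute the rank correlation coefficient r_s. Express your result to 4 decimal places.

Rank a: 3, 5, 6, 4, 7, 2, 1
Rank b: 5, 3, 7, 2, 6, 4, 1
d = rank(a) − rank(b): -2, 2, -1, 2, 1, -2, 0; Σd² = 18
ρ = 1 − 6Σd² / [n(n²−1)] = 1 − 6×18 / (7×48) = 1 − 108/336 ≈ 0.6786

0.6786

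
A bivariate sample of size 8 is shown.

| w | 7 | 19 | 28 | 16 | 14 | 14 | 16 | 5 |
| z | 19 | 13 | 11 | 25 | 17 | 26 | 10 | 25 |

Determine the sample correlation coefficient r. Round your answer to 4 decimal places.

-0.6032

n = 8, Σw = 119, Σz = 146, Σw² = 2123, Σz² = 2966, Σwz = 1975
nΣwz − ΣwΣz = 15800 − 17374 = -1574
nΣw² − (Σw)² = 16984 − 14161 = 2823; nΣz² − (Σz)² = 23728 − 21316 = 2412
r = -1574 / √(2823 × 2412) = -1574 / 2609.4206 ≈ -0.6032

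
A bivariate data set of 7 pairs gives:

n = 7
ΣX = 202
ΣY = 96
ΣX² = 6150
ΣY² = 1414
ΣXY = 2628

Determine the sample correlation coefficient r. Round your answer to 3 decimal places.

-0.805

r = (nΣXY − ΣXΣY) / √[(nΣX² − (ΣX)²)(nΣY² − (ΣY)²)]
Numerator: 7×2628 − 202×96 = -996
Denominator: √[(43050 − 40804)(9898 − 9216)] = √[2246 × 682] = 1237.6478
r = -996 / 1237.6478 ≈ -0.805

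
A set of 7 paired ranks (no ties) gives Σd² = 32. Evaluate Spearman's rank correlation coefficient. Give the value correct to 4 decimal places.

0.4286

ρ = 1 − 6Σd² / [n(n²−1)] = 1 − 6×32 / (7×48)
  = 1 − 192/336 = 1 − 0.57143 ≈ 0.4286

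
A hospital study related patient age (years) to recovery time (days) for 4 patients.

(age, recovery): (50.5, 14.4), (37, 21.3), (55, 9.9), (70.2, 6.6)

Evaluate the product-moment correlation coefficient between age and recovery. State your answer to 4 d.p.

-0.9671

n = 4, Σx = 212.7, Σy = 52.2, Σx² = 11872.29, Σy² = 802.62, Σxy = 2523.12
nΣxy − ΣxΣy = 10092.48 − 11102.94 = -1010.46
nΣx² − (Σx)² = 47489.16 − 45241.29 = 2247.87; nΣy² − (Σy)² = 3210.48 − 2724.84 = 485.64
r = -1010.46 / √(2247.87 × 485.64) = -1010.46 / 1044.8232 ≈ -0.9671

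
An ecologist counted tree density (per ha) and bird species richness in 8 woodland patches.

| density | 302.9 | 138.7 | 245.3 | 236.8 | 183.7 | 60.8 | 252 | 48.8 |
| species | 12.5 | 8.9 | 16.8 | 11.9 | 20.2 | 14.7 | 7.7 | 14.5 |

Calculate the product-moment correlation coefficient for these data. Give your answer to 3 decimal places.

-0.177

n = 8, Σx = 1469, Σy = 107.2, Σx² = 330560.2, Σy² = 1552.98, Σxy = 19212.14
nΣxy − ΣxΣy = 153697.12 − 157476.8 = -3779.68
nΣx² − (Σx)² = 2644481.6 − 2157961 = 486520.6; nΣy² − (Σy)² = 12423.84 − 11491.84 = 932
r = -3779.68 / √(486520.6 × 932) = -3779.68 / 21294.0649 ≈ -0.177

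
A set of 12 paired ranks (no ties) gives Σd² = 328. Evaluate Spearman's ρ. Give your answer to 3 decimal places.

-0.147

ρ = 1 − 6Σd² / [n(n²−1)] = 1 − 6×328 / (12×143)
  = 1 − 1968/1716 = 1 − 1.1469 ≈ -0.147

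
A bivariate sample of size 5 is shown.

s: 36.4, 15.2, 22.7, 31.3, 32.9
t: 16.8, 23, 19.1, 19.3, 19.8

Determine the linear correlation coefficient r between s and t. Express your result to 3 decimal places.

n = 5, Σs = 138.5, Σt = 98, Σs² = 4133.39, Σt² = 1940.58, Σst = 2650.2
nΣst − ΣsΣt = 13251 − 13573 = -322
nΣs² − (Σs)² = 20666.95 − 19182.25 = 1484.7; nΣt² − (Σt)² = 9702.9 − 9604 = 98.9
r = -322 / √(1484.7 × 98.9) = -322 / 383.1929 ≈ -0.840

-0.840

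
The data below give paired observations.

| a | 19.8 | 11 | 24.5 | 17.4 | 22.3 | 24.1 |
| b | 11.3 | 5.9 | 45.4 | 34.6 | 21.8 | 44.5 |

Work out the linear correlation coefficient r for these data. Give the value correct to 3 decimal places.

n = 6, Σa = 119.1, Σb = 163.5, Σa² = 2494.15, Σb² = 5876.31, Σab = 3561.57
nΣab − ΣaΣb = 21369.42 − 19472.85 = 1896.57
nΣa² − (Σa)² = 14964.9 − 14184.81 = 780.09; nΣb² − (Σb)² = 35257.86 − 26732.25 = 8525.61
r = 1896.57 / √(780.09 × 8525.61) = 1896.57 / 2578.9035 ≈ 0.735

0.735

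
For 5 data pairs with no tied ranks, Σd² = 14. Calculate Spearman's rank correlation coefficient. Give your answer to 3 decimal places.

0.300

ρ = 1 − 6Σd² / [n(n²−1)] = 1 − 6×14 / (5×24)
  = 1 − 84/120 = 1 − 0.7000 ≈ 0.300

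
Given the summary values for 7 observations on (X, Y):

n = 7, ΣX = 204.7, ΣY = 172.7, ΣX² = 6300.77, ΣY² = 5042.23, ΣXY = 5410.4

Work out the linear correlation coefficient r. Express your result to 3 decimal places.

0.726

r = (nΣXY − ΣXΣY) / √[(nΣX² − (ΣX)²)(nΣY² − (ΣY)²)]
Numerator: 7×5410.4 − 204.7×172.7 = 2521.11
Denominator: √[(44105.39 − 41902.09)(35295.61 − 29825.29)] = √[2203.3 × 5470.32] = 3471.7079
r = 2521.11 / 3471.7079 ≈ 0.726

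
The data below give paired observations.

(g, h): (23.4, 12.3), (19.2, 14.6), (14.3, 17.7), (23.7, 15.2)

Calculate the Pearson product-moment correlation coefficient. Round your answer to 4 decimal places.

-0.8002

n = 4, Σg = 80.6, Σh = 59.8, Σg² = 1682.38, Σh² = 908.78, Σgh = 1181.49
nΣgh − ΣgΣh = 4725.96 − 4819.88 = -93.92
nΣg² − (Σg)² = 6729.52 − 6496.36 = 233.16; nΣh² − (Σh)² = 3635.12 − 3576.04 = 59.08
r = -93.92 / √(233.16 × 59.08) = -93.92 / 117.3673 ≈ -0.8002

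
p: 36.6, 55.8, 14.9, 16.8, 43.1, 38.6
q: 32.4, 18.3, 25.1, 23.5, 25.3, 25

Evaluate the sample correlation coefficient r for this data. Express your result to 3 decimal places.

n = 6, Σp = 205.8, Σq = 149.6, Σp² = 8305.02, Σq² = 3832, Σpq = 5031.2
nΣpq − ΣpΣq = 30187.2 − 30787.68 = -600.48
nΣp² − (Σp)² = 49830.12 − 42353.64 = 7476.48; nΣq² − (Σq)² = 22992 − 22380.16 = 611.84
r = -600.48 / √(7476.48 × 611.84) = -600.48 / 2138.7869 ≈ -0.281

-0.281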